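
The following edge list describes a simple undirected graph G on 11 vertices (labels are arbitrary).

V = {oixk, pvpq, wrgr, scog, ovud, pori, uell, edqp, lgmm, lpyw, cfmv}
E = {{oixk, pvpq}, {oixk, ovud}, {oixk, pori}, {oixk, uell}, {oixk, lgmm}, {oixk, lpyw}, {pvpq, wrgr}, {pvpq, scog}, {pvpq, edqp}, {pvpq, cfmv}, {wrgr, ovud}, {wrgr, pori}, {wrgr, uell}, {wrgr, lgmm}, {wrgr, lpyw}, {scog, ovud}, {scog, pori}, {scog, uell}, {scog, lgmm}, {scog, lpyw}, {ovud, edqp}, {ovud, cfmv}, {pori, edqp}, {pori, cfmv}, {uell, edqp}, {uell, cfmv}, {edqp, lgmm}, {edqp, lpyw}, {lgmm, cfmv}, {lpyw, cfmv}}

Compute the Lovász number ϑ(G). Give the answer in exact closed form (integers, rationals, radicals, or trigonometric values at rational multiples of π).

6

Vertex pori has 5 neighbors: oixk, wrgr, scog, edqp, cfmv.
Vertex lgmm has 5 neighbors: oixk, wrgr, scog, edqp, cfmv.
N(cfmv) = {pvpq, ovud, pori, uell, lgmm, lpyw}, |N(cfmv)| = 6.
deg(pvpq) = 5; N(pvpq) = {oixk, wrgr, scog, edqp, cfmv}.
Complete multipartite on [6, 5]: sandwich collapses at ϑ=6.
= 6.00000… (decimal).
6 ≤ 6 ≤ 6: collapsed.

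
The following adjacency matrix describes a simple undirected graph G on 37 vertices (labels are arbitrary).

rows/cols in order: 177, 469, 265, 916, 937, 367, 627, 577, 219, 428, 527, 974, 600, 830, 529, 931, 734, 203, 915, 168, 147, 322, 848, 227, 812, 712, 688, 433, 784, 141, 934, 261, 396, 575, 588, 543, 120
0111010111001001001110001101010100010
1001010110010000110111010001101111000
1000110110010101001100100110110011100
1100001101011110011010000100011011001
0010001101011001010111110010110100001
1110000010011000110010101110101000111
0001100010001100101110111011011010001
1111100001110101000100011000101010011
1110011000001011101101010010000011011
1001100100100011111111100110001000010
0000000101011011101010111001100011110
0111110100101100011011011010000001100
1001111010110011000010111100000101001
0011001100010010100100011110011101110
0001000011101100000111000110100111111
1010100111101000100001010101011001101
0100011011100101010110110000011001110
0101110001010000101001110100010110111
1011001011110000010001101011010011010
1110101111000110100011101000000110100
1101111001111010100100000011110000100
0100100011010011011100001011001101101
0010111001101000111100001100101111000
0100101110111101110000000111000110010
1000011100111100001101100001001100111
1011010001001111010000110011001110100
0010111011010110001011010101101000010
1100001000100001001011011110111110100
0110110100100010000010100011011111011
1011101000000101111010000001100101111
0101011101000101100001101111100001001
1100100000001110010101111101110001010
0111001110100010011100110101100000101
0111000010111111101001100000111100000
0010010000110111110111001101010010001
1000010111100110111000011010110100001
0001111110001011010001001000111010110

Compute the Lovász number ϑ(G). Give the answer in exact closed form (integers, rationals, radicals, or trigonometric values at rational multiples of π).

N(261) = {177, 469, 937, 600, 830, 529, 203, 168, 322, 848, 227, 812, 712, 433, 784, 141, 575, 543}, |N(261)| = 18.
N(588) = {265, 367, 527, 974, 830, 529, 931, 734, 203, 168, 147, 322, 812, 712, 433, 141, 396, 120}, |N(588)| = 18.
Vertex 219 has 18 neighbors: 177, 469, 265, 367, 627, 600, 529, 931, 734, 915, 168, 322, 227, 688, 396, 575, 543, 120.
deg(120) = 18; N(120) = {916, 937, 367, 627, 577, 219, 600, 529, 931, 203, 322, 812, 784, 141, 934, 396, 588, 543}.
18-regular, N=37; strongly regular (37,18,8,9).
A has 3 distinct eigenvalues ≈ [18.0, 2.5414, -3.5414].
ϑ = −N·λ_min/(λ_max−λ_min) = −37·(-sqrt(37)/2 - 1/2)/(18−(-sqrt(37)/2 - 1/2)) = sqrt(37).
= 6.082763… (decimal).

sqrt(37)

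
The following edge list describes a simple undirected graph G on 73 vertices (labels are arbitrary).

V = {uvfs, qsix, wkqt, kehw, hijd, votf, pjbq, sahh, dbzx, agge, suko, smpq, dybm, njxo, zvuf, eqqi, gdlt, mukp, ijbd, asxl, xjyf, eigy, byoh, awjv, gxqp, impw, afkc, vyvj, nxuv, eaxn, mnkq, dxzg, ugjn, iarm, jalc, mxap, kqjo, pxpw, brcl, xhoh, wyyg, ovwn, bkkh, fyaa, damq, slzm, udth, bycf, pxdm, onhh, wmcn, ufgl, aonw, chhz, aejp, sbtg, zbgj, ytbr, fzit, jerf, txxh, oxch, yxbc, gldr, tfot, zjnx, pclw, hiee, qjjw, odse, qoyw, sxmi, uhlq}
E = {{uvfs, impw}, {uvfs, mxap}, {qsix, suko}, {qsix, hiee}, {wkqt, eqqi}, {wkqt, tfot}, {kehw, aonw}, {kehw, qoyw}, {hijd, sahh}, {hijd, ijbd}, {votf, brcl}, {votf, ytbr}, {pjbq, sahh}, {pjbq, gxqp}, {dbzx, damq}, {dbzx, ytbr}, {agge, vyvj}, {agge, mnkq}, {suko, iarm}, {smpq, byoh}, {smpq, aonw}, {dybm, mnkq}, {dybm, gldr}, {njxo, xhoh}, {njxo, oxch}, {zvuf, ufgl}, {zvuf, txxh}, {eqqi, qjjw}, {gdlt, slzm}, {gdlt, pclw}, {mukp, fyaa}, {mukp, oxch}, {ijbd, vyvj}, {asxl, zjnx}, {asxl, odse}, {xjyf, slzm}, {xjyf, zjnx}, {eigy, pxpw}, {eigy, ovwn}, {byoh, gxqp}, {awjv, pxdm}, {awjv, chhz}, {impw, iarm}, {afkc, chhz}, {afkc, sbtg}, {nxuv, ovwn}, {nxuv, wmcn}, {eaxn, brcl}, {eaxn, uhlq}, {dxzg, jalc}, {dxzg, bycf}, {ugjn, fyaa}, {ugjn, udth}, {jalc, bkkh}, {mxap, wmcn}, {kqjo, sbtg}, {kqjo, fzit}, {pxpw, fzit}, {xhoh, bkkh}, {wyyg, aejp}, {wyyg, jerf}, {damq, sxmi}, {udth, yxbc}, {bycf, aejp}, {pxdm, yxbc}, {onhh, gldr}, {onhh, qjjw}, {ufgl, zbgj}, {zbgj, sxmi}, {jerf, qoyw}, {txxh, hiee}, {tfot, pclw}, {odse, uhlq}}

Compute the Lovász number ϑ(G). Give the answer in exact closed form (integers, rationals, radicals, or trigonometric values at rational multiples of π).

deg(nxuv) = 2; N(nxuv) = {ovwn, wmcn}.
N(fzit) = {kqjo, pxpw}, |N(fzit)| = 2.
Vertex slzm has 2 neighbors: gdlt, xjyf.
N(qsix) = {suko, hiee}, |N(qsix)| = 2.
deg(v) = 2 for all v (|V|=73); the odd cycle C_{73}.
The 37 distinct eigenvalues: [2.0, 1.9926, 1.9704, 1.9337, 1.8826, 1.8176, 1.7392, 1.6478, 1.5443, 1.4293, 1.3038, 1.1686, 1.0247, 0.8733, 0.7154, 0.5522, 0.3849, 0.2148, 0.043, -0.129, -0.3001, -0.469, -0.6344, -0.7951, -0.9499, -1.0977, -1.2373, -1.3678, -1.4882, -1.5976, -1.6951, -1.7801, -1.8518, -1.9099, -1.9539, -1.9834, -1.9981].
−73·(-2*cos(pi/73)) / ((2)−(-2*cos(pi/73))) = 73*cos(pi/73)/(cos(pi/73) + 1) = ϑ(G).
ϑ(G) ≈ 36.48309.
Check 36 ≤ 73*cos(pi/73)/(cos(pi/73) + 1) ≤ 37: both strict.

73*cos(pi/73)/(cos(pi/73) + 1)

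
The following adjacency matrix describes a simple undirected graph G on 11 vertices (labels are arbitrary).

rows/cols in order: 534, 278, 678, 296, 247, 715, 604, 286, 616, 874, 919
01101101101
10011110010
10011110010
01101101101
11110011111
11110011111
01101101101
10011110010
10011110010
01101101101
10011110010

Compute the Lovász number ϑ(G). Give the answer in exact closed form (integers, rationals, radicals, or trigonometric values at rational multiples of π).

5

Vertex 247 has 9 neighbors: 534, 278, 678, 296, 604, 286, 616, 874, 919.
Vertex 278 has 6 neighbors: 534, 296, 247, 715, 604, 874.
Vertex 715 has 9 neighbors: 534, 278, 678, 296, 604, 286, 616, 874, 919.
Vertex 919 has 6 neighbors: 534, 296, 247, 715, 604, 874.
Complete 3-partite, parts [5, 4, 2]: perfect, ϑ = α = 5.
= 5.00000000… (decimal).
Check 5 ≤ 5 ≤ 5: collapsed.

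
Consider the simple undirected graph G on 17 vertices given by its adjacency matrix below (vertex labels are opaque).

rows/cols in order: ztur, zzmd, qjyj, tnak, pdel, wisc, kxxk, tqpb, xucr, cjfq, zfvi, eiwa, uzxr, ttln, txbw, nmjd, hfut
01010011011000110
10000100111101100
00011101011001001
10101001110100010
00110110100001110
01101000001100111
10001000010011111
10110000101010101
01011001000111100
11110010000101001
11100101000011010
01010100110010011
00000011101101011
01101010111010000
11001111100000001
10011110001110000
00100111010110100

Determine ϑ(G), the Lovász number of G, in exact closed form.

sqrt(17)

deg(ztur) = 8; N(ztur) = {zzmd, tnak, kxxk, tqpb, cjfq, zfvi, txbw, nmjd}.
Vertex eiwa has 8 neighbors: zzmd, tnak, wisc, xucr, cjfq, uzxr, nmjd, hfut.
Vertex nmjd has 8 neighbors: ztur, tnak, pdel, wisc, kxxk, zfvi, eiwa, uzxr.
deg(tqpb) = 8; N(tqpb) = {ztur, qjyj, tnak, xucr, zfvi, uzxr, txbw, hfut}.
deg(v) = 8 for all v (|V|=17); SR(17,8,3,4) — a Paley graph.
spec(A) ≈ [8.0, 1.561553, -2.561553] (distinct, 6 d.p.).
ϑ = −N·λ_min/(λ_max−λ_min) = −17·(-sqrt(17)/2 - 1/2)/(8−(-sqrt(17)/2 - 1/2)) = sqrt(17).
ϑ(G) ≈ 4.123106.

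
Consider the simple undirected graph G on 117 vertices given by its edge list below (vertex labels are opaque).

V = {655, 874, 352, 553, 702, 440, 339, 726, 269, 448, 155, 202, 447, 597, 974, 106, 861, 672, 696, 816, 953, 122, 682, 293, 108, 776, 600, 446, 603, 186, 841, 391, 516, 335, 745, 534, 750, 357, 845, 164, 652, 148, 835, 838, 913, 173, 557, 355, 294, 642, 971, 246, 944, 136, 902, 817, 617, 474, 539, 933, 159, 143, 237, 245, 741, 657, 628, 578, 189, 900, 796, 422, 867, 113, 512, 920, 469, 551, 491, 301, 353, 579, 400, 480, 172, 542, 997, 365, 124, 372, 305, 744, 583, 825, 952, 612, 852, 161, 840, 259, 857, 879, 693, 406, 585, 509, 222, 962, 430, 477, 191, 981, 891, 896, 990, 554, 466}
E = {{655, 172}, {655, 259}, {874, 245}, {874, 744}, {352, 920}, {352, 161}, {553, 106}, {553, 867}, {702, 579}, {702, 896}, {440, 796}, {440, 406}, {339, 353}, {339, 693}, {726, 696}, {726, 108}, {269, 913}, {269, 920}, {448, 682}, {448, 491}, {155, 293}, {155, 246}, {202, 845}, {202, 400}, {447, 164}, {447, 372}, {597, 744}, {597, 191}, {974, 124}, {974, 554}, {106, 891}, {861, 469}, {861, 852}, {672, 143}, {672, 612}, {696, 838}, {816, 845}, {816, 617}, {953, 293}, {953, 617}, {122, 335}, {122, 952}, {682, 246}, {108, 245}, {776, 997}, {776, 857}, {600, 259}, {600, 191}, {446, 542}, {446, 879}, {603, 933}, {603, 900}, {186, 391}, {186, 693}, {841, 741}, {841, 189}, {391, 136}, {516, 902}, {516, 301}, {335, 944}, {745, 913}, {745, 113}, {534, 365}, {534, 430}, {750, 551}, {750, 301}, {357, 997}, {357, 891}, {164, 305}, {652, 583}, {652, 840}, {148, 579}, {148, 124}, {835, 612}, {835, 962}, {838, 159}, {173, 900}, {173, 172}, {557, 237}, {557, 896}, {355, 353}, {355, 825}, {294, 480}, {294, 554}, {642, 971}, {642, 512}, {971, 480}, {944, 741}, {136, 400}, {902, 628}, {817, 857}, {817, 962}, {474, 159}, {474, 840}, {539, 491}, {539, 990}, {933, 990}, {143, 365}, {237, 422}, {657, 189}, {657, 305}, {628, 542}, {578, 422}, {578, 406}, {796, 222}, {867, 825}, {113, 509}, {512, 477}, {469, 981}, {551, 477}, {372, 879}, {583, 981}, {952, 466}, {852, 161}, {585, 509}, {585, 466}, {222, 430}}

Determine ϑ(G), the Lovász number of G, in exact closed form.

deg(335) = 2; N(335) = {122, 944}.
N(222) = {796, 430}, |N(222)| = 2.
Vertex 357 has 2 neighbors: 997, 891.
Vertex 796 has 2 neighbors: 440, 222.
deg(v) = 2 for all v (|V|=117); the odd cycle C_{117}.
spec(A) ≈ [2.0, 1.9971, 1.9885, 1.9741, 1.954, 1.9283, 1.8971, 1.8603, 1.8182, 1.7709, 1.7185, 1.6611, 1.5989, 1.5321, 1.4609, 1.3854, 1.306, 1.2228, 1.1361, 1.0461, 0.9531, 0.8574, 0.7592, 0.6587, 0.5564, 0.4525, 0.3473, 0.2411, 0.1342, 0.0269, -0.0805, -0.1877, -0.2943, -0.4001, -0.5047, -0.6078, -0.7092, -0.8086, -0.9056, -1.0, -1.0915, -1.1799, -1.2649, -1.3462, -1.4237, -1.497, -1.5661, -1.6306, -1.6904, -1.7453, -1.7952, -1.84, -1.8794, -1.9134, -1.9419, -1.9648, -1.982, -1.9935, -1.9993] (distinct, 4 d.p.).
λ_max=2, λ_min=-2*cos(pi/117); ϑ = −117·λ_min/(λ_max−λ_min) = 117*cos(pi/117)/(cos(pi/117) + 1).
≈ 58.489454 (to 6 d.p.).
Check 58 ≤ 117*cos(pi/117)/(cos(pi/117) + 1) ≤ 59: both strict.

117*cos(pi/117)/(cos(pi/117) + 1)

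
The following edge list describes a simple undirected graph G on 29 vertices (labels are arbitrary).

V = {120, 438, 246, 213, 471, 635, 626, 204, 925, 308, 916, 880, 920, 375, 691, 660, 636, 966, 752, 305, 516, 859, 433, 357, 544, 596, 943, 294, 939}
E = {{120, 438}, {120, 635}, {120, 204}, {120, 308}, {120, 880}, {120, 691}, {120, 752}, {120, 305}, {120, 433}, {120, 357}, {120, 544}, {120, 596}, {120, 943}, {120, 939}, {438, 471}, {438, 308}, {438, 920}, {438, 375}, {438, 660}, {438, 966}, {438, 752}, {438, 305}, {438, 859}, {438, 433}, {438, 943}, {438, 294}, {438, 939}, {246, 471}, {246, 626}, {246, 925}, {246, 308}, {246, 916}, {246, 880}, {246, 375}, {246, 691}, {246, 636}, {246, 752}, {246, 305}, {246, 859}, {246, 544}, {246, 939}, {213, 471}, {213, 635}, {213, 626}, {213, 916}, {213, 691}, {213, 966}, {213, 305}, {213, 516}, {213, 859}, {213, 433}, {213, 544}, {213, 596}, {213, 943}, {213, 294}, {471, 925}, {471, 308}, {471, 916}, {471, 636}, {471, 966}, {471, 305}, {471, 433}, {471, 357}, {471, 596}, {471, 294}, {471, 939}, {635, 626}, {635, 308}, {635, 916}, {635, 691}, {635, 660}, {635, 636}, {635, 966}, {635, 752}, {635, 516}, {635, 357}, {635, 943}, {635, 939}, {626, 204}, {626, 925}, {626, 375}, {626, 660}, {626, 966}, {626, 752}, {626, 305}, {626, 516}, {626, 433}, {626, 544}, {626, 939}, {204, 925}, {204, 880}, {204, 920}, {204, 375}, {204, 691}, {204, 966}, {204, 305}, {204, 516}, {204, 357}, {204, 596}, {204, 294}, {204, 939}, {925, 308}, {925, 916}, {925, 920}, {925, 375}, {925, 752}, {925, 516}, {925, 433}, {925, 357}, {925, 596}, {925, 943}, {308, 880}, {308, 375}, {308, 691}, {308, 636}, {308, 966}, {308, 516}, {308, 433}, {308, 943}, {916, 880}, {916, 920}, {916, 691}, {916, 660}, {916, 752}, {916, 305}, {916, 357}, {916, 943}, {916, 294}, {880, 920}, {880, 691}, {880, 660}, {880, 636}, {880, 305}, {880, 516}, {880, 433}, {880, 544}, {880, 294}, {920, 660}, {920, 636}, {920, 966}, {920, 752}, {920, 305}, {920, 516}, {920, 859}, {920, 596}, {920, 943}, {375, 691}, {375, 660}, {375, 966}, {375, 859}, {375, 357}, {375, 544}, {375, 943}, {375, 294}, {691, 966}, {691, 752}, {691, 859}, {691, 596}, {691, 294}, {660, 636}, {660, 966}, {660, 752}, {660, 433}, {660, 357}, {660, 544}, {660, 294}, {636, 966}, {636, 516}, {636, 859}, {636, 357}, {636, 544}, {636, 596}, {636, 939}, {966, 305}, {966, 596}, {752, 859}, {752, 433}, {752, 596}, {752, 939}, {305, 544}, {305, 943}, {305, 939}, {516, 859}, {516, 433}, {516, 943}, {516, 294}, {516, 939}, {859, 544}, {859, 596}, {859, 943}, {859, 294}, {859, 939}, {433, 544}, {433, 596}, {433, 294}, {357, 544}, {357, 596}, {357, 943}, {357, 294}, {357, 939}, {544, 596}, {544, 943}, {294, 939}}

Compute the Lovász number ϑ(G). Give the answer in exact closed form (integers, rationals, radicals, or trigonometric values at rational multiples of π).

Vertex 471 has 14 neighbors: 438, 246, 213, 925, 308, 916, 636, 966, 305, 433, 357, 596, 294, 939.
deg(859) = 14; N(859) = {438, 246, 213, 920, 375, 691, 636, 752, 516, 544, 596, 943, 294, 939}.
Vertex 920 has 14 neighbors: 438, 204, 925, 916, 880, 660, 636, 966, 752, 305, 516, 859, 596, 943.
Vertex 626 has 14 neighbors: 246, 213, 635, 204, 925, 375, 660, 966, 752, 305, 516, 433, 544, 939.
29-vertex 14-regular graph: SR(29,14,6,7) — a Paley graph.
A has 3 distinct eigenvalues ≈ [14.0, 2.193, -3.193].
Lovász: ϑ = −29(-sqrt(29)/2 - 1/2)/(14+-(-sqrt(29)/2 - 1/2)) = sqrt(29).
≈ 5.38516481 (to 8 d.p.).

sqrt(29)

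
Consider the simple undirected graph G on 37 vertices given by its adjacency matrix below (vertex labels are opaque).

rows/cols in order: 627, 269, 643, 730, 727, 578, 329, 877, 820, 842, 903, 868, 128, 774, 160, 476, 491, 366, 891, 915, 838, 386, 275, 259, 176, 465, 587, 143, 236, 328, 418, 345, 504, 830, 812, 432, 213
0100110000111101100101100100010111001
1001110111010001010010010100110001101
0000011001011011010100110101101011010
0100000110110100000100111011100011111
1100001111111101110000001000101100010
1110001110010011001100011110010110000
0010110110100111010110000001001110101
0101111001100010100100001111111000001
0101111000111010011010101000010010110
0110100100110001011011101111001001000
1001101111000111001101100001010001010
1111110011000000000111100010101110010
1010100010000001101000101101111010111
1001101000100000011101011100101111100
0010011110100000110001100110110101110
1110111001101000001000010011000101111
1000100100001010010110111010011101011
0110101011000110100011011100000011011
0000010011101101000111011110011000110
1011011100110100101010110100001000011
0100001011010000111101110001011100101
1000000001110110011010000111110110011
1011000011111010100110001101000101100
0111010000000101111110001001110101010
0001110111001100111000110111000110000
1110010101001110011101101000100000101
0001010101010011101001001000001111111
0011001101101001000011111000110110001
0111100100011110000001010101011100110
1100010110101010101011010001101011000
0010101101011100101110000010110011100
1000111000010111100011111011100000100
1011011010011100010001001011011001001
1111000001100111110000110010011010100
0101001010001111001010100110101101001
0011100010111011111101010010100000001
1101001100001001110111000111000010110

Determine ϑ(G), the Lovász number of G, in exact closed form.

Vertex 877 has 18 neighbors: 269, 730, 727, 578, 329, 842, 903, 160, 491, 915, 176, 465, 587, 143, 236, 328, 418, 213.
deg(328) = 18; N(328) = {627, 269, 578, 877, 820, 903, 128, 160, 491, 891, 838, 386, 259, 143, 236, 418, 504, 830}.
deg(476) = 18; N(476) = {627, 269, 643, 727, 578, 329, 842, 903, 128, 891, 259, 587, 143, 345, 830, 812, 432, 213}.
Vertex 504 has 18 neighbors: 627, 643, 730, 578, 329, 820, 868, 128, 774, 366, 386, 176, 587, 143, 328, 418, 830, 213.
18-regular, N=37; strongly regular (37,18,8,9).
spec(A) ≈ [18.0, 2.541, -3.541] (distinct, 3 d.p.).
With N=37: ϑ(G) = 37·(-(-sqrt(37)/2 - 1/2))/(18−(-sqrt(37)/2 - 1/2)) = sqrt(37).
≈ 6.082763 (to 6 d.p.).

sqrt(37)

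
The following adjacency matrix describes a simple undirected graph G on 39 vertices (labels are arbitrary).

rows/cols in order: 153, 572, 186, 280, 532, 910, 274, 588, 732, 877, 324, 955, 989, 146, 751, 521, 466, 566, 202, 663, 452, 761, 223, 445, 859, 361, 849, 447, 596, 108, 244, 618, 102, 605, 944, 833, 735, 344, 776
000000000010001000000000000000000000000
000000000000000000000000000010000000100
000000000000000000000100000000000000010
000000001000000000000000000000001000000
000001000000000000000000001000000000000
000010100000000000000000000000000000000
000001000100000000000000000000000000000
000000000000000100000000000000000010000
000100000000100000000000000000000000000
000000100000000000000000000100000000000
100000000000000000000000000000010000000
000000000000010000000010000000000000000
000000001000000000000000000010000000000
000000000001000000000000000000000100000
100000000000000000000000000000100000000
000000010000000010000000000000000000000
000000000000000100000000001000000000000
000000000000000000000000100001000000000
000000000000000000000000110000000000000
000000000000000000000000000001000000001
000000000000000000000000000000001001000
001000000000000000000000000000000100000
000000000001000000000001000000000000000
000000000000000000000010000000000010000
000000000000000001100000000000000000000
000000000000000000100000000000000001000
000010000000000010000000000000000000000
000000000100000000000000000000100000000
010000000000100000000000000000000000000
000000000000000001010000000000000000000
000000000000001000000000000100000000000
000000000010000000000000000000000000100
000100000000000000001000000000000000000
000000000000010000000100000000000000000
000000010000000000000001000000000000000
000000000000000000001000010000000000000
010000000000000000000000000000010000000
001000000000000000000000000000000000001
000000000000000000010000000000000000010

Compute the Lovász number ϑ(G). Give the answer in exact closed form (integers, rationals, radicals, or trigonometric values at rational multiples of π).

39*cos(pi/39)/(cos(pi/39) + 1)

Vertex 605 has 2 neighbors: 146, 761.
N(944) = {588, 445}, |N(944)| = 2.
deg(877) = 2; N(877) = {274, 447}.
deg(280) = 2; N(280) = {732, 102}.
2-regular, N=39; connected 2-regular on 39 ⇒ C_{39}.
A has 20 distinct eigenvalues ≈ [2.0, 1.9741, 1.89707, 1.77091, 1.59889, 1.38545, 1.13613, 0.85739, 0.55643, 0.24107, -0.08053, -0.40005, -0.70921, -1.0, -1.26489, -1.49702, -1.69038, -1.83996, -1.94188, -1.99351].
λ_max=2, λ_min=-2*cos(pi/39); ϑ = −39·λ_min/(λ_max−λ_min) = 39*cos(pi/39)/(cos(pi/39) + 1).
= 19.468332410… (decimal).
19 ≤ 39*cos(pi/39)/(cos(pi/39) + 1) ≤ 20: both strict.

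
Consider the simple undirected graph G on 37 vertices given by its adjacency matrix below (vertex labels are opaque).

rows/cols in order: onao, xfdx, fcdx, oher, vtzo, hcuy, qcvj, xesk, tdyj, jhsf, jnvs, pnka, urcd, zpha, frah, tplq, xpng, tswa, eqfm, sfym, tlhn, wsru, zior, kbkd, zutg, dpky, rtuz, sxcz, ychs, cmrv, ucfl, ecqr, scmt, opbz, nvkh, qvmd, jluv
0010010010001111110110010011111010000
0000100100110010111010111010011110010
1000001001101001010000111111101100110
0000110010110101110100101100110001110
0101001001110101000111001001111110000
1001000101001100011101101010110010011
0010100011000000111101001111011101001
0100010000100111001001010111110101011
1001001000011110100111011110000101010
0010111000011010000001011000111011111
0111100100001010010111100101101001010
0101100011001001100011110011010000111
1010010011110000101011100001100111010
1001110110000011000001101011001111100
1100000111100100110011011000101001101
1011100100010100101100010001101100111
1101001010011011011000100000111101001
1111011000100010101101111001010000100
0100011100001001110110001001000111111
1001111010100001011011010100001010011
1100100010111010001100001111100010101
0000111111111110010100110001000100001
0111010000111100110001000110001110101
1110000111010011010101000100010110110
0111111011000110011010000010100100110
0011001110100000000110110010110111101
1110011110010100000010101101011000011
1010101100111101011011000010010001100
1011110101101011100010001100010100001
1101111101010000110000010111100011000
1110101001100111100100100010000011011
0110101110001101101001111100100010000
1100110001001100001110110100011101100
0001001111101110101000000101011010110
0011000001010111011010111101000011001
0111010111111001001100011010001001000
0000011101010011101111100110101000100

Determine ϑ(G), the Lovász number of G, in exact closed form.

sqrt(37)

Vertex onao has 18 neighbors: fcdx, hcuy, tdyj, urcd, zpha, frah, tplq, xpng, tswa, sfym, tlhn, kbkd, rtuz, sxcz, ychs, cmrv, ucfl, scmt.
Vertex opbz has 18 neighbors: oher, qcvj, xesk, tdyj, jhsf, jnvs, urcd, zpha, frah, xpng, eqfm, dpky, sxcz, cmrv, ucfl, scmt, nvkh, qvmd.
Vertex xpng has 18 neighbors: onao, xfdx, oher, qcvj, tdyj, pnka, urcd, frah, tplq, tswa, eqfm, zior, ychs, cmrv, ucfl, ecqr, opbz, jluv.
N(hcuy) = {onao, oher, xesk, jhsf, urcd, zpha, tswa, eqfm, sfym, wsru, zior, zutg, rtuz, ychs, cmrv, scmt, qvmd, jluv}, |N(hcuy)| = 18.
Regular of degree 18 on 37 vertices: SR(37,18,8,9) — a Paley graph.
A has 3 distinct eigenvalues ≈ [18.0, 2.5414, -3.5414].
λ_max=18, λ_min=-sqrt(37)/2 - 1/2; ϑ = −37·λ_min/(λ_max−λ_min) = sqrt(37).
≈ 6.0827625 (to 7 d.p.).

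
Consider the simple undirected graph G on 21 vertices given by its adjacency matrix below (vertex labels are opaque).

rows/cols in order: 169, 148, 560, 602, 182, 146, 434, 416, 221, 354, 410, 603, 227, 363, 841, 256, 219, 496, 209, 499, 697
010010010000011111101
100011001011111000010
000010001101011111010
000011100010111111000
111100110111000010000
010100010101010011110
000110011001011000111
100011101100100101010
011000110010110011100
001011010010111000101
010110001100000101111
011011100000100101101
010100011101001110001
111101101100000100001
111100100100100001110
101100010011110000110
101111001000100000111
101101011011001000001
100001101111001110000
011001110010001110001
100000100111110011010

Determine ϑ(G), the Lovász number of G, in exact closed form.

Vertex 209 has 10 neighbors: 169, 146, 434, 221, 354, 410, 603, 841, 256, 219.
N(410) = {148, 602, 182, 221, 354, 256, 496, 209, 499, 697}, |N(410)| = 10.
Vertex 354 has 10 neighbors: 560, 182, 146, 416, 410, 227, 363, 841, 209, 697.
Vertex 603 has 10 neighbors: 148, 560, 182, 146, 434, 227, 256, 496, 209, 697.
21-vertex 10-regular graph: Kneser-type, 2-subsets of [7].
Distinct eigenvalues (to 3 d.p.): [10.0, 1.0, -4.0].
−21·(-4) / ((10)−(-4)) = 6 = ϑ(G).
Numerically 6.00000.

6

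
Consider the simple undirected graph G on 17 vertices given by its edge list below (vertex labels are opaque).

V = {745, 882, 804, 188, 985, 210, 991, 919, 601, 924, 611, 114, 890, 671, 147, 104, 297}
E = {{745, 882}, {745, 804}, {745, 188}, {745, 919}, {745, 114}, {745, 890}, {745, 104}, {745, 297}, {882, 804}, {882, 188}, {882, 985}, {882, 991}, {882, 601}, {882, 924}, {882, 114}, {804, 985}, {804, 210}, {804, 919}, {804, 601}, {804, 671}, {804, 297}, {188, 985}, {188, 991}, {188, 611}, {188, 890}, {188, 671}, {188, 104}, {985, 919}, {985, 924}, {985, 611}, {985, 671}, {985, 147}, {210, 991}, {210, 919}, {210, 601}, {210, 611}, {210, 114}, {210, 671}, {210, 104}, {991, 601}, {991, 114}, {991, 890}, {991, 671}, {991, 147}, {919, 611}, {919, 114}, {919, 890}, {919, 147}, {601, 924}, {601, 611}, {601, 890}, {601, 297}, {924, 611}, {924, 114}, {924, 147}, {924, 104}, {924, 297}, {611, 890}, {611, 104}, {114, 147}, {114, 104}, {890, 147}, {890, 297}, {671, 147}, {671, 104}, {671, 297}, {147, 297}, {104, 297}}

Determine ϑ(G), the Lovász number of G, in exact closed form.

sqrt(17)

Vertex 671 has 8 neighbors: 804, 188, 985, 210, 991, 147, 104, 297.
N(210) = {804, 991, 919, 601, 611, 114, 671, 104}, |N(210)| = 8.
deg(919) = 8; N(919) = {745, 804, 985, 210, 611, 114, 890, 147}.
N(297) = {745, 804, 601, 924, 890, 671, 147, 104}, |N(297)| = 8.
Regular of degree 8 on 17 vertices: Paley(17): SR with (k,λ,μ)=(8,3,4).
A has 3 distinct eigenvalues ≈ [8.0, 1.561553, -2.561553].
−17·(-sqrt(17)/2 - 1/2) / ((8)−(-sqrt(17)/2 - 1/2)) = sqrt(17) = ϑ(G).
ϑ(G) ≈ 4.12311.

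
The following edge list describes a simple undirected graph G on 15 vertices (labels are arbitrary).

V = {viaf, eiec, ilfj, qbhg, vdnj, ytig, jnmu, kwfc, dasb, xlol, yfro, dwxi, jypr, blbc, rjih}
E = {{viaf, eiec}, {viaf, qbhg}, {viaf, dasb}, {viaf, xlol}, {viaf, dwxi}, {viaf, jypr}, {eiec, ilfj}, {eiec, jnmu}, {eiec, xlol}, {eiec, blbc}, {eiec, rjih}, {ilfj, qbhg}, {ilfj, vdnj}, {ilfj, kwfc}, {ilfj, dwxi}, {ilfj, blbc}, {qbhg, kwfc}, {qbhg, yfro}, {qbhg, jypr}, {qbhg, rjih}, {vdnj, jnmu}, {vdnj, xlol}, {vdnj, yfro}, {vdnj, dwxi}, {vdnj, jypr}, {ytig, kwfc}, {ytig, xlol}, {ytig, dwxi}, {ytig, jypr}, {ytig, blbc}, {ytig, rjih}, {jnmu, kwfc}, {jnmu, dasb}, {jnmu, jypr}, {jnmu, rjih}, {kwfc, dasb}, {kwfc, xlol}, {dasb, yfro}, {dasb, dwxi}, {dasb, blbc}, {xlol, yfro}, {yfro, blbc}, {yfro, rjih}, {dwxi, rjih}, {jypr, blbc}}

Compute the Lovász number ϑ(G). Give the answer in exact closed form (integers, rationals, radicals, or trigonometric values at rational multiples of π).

deg(kwfc) = 6; N(kwfc) = {ilfj, qbhg, ytig, jnmu, dasb, xlol}.
Vertex ilfj has 6 neighbors: eiec, qbhg, vdnj, kwfc, dwxi, blbc.
N(yfro) = {qbhg, vdnj, dasb, xlol, blbc, rjih}, |N(yfro)| = 6.
N(qbhg) = {viaf, ilfj, kwfc, yfro, jypr, rjih}, |N(qbhg)| = 6.
Every vertex has degree 6 (N=15); this is K(6,2), the Kneser graph.
Distinct eigenvalues (to 3 d.p.): [6.0, 1.0, -3.0].
Lovász: ϑ = −15(-3)/(6+-1*(-3)) = 5.
ϑ(G) ≈ 5.00000000.

5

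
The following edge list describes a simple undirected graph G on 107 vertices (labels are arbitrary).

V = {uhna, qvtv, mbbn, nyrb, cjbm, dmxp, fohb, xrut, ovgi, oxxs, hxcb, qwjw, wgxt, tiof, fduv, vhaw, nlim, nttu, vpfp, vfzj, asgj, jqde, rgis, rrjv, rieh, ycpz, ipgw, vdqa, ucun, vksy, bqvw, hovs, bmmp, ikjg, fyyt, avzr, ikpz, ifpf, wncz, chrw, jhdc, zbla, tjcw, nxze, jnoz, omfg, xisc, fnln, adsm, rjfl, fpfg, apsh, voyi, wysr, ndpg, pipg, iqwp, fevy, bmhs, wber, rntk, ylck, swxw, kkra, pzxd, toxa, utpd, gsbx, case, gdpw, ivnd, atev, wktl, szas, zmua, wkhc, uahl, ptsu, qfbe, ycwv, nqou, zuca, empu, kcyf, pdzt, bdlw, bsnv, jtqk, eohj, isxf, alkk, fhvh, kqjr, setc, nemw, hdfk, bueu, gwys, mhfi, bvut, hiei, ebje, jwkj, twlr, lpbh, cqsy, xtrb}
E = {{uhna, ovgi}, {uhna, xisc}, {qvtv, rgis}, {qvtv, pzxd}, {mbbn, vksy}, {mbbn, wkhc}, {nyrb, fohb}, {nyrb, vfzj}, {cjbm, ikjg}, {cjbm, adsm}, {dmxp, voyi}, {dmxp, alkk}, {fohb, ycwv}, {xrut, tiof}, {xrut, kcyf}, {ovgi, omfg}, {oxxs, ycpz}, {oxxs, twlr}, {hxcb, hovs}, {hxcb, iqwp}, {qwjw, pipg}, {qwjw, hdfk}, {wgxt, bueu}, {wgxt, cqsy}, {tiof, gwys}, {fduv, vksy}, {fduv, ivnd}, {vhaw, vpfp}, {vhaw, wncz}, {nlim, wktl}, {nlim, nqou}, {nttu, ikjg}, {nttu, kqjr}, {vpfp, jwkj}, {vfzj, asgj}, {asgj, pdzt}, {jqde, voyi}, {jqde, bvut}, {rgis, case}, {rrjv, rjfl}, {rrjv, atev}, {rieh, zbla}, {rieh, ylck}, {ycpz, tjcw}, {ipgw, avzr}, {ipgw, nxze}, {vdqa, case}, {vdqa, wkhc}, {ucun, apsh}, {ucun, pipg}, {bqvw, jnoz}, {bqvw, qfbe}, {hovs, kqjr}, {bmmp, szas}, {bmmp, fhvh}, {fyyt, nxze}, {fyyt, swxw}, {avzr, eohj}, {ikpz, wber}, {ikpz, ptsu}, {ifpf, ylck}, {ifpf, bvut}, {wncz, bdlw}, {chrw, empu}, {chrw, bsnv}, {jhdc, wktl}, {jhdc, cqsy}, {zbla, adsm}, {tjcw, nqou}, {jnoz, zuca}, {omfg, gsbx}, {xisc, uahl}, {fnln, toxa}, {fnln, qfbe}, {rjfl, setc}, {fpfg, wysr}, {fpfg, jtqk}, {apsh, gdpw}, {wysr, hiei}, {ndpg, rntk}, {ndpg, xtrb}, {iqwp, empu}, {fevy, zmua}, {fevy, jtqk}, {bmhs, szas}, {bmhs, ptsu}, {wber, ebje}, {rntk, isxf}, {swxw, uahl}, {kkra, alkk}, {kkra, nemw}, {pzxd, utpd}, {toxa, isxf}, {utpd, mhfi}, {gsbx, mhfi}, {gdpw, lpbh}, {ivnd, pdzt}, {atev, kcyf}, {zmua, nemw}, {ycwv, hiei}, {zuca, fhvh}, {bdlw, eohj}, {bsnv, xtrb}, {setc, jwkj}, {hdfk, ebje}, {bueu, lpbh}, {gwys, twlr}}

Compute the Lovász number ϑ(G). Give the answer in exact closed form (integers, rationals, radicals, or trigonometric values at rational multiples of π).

107*cos(pi/107)/(cos(pi/107) + 1)

deg(jhdc) = 2; N(jhdc) = {wktl, cqsy}.
N(ptsu) = {ikpz, bmhs}, |N(ptsu)| = 2.
N(tiof) = {xrut, gwys}, |N(tiof)| = 2.
N(jwkj) = {vpfp, setc}, |N(jwkj)| = 2.
2-regular, N=107; connected 2-regular on 107 ⇒ C_{107}.
Distinct eigenvalues (to 6 d.p.): [2.0, 1.996553, 1.986223, 1.969046, 1.945082, 1.914413, 1.877144, 1.833404, 1.783344, 1.727137, 1.664975, 1.597075, 1.523668, 1.44501, 1.36137, 1.273037, 1.180316, 1.083526, 0.983001, 0.879087, 0.772143, 0.662537, 0.550647, 0.43686, 0.321566, 0.205163, 0.088054, -0.02936, -0.146672, -0.263478, -0.379376, -0.493966, -0.606854, -0.717649, -0.825971, -0.931446, -1.033709, -1.132409, -1.227206, -1.317772, -1.403795, -1.484979, -1.561044, -1.631728, -1.696787, -1.755997, -1.809154, -1.856074, -1.896596, -1.930579, -1.957908, -1.978487, -1.992247, -1.999138].
λ_max=2, λ_min=-2*cos(pi/107); ϑ = −107·λ_min/(λ_max−λ_min) = 107*cos(pi/107)/(cos(pi/107) + 1).
= 53.488468… (decimal).
Sandwich: α(G)=53 ≤ ϑ(G)=107*cos(pi/107)/(cos(pi/107) + 1) ≤ χ(Ḡ)=54 (both strict).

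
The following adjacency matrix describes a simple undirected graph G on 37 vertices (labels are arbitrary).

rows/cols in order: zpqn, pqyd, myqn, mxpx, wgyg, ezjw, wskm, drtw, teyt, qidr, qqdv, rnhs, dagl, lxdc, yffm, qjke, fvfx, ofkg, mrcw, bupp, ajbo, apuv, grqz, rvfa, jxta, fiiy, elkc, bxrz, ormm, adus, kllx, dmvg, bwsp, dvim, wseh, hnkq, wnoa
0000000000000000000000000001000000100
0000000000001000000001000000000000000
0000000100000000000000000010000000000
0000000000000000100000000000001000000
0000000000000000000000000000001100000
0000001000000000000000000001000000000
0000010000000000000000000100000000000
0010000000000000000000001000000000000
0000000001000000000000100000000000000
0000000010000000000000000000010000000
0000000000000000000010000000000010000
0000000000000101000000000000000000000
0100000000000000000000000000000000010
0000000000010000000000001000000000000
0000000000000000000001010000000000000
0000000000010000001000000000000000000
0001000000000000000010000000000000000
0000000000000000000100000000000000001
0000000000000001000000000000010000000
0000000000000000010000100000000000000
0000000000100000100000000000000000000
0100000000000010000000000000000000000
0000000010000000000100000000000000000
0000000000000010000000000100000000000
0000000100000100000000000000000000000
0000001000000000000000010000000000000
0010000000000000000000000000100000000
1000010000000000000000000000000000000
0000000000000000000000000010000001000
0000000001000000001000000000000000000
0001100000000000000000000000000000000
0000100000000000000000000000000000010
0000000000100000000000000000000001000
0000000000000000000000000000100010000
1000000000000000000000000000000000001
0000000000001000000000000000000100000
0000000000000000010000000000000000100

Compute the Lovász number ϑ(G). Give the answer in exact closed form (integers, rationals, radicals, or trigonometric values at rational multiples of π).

Vertex yffm has 2 neighbors: apuv, rvfa.
Vertex dagl has 2 neighbors: pqyd, hnkq.
deg(teyt) = 2; N(teyt) = {qidr, grqz}.
N(dmvg) = {wgyg, hnkq}, |N(dmvg)| = 2.
2-regular, N=37; this is C_{37}, the 37-cycle.
Distinct eigenvalues (to 3 d.p.): [2.0, 1.971, 1.886, 1.746, 1.556, 1.321, 1.049, 0.746, 0.421, 0.085, -0.254, -0.586, -0.9, -1.189, -1.444, -1.657, -1.822, -1.935, -1.993].
Lovász (edge-transitive): ϑ = −37·(-2*cos(pi/37))/((2)−(-2*cos(pi/37))) = 37*cos(pi/37)/(cos(pi/37) + 1).
Numerically 18.4666.
Check 18 ≤ 37*cos(pi/37)/(cos(pi/37) + 1) ≤ 19: both strict.

37*cos(pi/37)/(cos(pi/37) + 1)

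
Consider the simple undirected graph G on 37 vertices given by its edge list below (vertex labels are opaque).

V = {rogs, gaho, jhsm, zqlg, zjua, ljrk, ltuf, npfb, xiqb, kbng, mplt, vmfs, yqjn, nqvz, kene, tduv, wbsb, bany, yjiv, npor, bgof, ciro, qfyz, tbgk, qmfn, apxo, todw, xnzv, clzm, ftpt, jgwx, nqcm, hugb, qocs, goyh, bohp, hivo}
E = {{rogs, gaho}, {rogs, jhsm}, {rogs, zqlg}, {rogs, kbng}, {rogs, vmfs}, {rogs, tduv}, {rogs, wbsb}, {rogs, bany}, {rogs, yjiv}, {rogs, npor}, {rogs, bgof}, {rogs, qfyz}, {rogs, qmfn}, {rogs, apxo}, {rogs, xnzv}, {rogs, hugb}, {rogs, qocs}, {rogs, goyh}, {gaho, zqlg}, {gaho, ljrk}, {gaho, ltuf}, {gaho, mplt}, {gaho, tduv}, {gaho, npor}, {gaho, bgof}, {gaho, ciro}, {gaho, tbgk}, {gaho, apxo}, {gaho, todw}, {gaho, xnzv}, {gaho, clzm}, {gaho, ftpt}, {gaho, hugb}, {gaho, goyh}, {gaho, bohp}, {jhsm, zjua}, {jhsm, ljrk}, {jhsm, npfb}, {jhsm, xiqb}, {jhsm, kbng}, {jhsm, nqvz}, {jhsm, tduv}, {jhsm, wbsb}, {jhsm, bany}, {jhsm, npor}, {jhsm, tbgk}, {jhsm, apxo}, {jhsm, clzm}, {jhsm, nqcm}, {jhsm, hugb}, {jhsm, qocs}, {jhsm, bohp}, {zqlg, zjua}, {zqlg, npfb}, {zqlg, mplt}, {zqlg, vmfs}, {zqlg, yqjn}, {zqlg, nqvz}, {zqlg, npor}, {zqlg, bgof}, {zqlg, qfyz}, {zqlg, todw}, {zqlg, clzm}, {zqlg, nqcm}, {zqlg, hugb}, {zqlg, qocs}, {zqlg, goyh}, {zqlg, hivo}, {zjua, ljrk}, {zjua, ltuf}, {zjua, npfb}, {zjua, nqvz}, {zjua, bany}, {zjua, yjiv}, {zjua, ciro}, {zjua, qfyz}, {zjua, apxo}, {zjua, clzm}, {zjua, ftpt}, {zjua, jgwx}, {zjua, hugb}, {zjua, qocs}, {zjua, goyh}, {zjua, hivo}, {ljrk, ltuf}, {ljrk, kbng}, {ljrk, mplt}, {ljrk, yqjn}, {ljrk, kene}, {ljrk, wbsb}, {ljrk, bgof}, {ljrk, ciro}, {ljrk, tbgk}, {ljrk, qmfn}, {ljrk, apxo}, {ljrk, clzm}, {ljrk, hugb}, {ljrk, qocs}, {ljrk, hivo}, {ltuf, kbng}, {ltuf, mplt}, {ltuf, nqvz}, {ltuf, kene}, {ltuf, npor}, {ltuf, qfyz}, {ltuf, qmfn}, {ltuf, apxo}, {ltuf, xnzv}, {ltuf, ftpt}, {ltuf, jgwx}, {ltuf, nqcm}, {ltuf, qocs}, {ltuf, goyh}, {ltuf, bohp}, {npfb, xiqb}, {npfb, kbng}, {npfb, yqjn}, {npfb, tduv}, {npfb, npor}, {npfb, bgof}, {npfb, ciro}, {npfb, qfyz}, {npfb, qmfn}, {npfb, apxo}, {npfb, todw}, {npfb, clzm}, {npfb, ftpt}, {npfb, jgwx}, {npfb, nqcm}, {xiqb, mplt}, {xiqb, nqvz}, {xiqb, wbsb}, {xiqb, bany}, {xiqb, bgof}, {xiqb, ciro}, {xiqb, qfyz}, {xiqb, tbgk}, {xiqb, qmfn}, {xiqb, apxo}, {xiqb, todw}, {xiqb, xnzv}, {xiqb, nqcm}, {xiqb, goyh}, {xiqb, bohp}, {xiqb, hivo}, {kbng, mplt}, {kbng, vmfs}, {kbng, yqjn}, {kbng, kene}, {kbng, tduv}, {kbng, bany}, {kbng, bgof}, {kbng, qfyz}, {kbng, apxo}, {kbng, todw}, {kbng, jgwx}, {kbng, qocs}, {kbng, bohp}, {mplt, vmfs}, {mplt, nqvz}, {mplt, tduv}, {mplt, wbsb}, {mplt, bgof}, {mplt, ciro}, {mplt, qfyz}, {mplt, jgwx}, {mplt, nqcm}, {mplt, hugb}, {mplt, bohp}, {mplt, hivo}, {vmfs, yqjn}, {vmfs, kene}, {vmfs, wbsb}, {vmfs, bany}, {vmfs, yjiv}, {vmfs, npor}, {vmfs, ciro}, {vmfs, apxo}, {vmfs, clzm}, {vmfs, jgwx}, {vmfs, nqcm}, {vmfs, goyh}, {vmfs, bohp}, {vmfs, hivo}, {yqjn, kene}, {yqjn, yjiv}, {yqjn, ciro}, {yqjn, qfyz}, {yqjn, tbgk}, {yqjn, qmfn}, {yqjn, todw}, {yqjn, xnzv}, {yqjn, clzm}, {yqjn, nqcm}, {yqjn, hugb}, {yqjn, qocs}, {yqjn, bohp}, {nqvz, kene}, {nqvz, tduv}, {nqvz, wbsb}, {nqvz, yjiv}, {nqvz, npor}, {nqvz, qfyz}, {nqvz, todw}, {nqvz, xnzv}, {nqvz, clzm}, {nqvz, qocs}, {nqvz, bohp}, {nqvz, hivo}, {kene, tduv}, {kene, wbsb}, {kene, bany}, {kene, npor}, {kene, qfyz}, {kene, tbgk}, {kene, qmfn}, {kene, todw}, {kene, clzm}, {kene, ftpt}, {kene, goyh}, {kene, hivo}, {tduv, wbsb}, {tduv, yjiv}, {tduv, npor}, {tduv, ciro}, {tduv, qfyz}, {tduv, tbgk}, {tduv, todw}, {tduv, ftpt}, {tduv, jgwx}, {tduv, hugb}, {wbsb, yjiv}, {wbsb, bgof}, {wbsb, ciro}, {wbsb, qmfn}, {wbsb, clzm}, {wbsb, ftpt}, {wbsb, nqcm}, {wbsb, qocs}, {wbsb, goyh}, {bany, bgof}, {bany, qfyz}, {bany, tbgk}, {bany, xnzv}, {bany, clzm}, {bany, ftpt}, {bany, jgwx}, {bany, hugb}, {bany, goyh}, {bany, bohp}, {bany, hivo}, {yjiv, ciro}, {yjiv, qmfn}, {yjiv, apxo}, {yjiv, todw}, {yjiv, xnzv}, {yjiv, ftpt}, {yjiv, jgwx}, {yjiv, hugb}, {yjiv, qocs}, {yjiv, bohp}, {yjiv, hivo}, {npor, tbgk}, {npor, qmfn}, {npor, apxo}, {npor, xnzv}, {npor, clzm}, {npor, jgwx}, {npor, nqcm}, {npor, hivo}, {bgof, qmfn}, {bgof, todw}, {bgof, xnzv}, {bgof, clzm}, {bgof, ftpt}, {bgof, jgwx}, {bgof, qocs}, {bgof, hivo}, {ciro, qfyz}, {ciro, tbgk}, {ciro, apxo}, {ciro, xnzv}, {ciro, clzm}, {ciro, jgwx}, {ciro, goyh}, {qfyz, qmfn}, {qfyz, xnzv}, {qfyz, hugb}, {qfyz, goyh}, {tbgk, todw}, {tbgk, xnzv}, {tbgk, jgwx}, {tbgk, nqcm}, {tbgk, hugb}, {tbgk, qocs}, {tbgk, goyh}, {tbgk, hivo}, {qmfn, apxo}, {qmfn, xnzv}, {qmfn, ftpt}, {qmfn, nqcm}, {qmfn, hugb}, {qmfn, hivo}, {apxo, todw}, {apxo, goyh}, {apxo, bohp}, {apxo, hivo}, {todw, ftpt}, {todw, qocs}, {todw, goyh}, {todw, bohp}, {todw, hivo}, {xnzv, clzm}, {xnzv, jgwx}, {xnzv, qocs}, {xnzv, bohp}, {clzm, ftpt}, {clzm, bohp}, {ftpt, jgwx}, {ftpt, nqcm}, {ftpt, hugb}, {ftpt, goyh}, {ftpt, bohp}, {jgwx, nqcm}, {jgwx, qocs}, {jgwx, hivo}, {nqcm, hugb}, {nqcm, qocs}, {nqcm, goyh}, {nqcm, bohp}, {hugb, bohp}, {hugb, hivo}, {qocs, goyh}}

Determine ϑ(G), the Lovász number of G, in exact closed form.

sqrt(37)

Vertex tbgk has 18 neighbors: gaho, jhsm, ljrk, xiqb, yqjn, kene, tduv, bany, npor, ciro, todw, xnzv, jgwx, nqcm, hugb, qocs, goyh, hivo.
N(todw) = {gaho, zqlg, npfb, xiqb, kbng, yqjn, nqvz, kene, tduv, yjiv, bgof, tbgk, apxo, ftpt, qocs, goyh, bohp, hivo}, |N(todw)| = 18.
N(xnzv) = {rogs, gaho, ltuf, xiqb, yqjn, nqvz, bany, yjiv, npor, bgof, ciro, qfyz, tbgk, qmfn, clzm, jgwx, qocs, bohp}, |N(xnzv)| = 18.
Vertex npfb has 18 neighbors: jhsm, zqlg, zjua, xiqb, kbng, yqjn, tduv, npor, bgof, ciro, qfyz, qmfn, apxo, todw, clzm, ftpt, jgwx, nqcm.
18-regular, N=37; strongly regular (37,18,8,9).
spec(A) ≈ [18.0, 2.541381, -3.541381] (distinct, 6 d.p.).
Lovász: ϑ = −37(-sqrt(37)/2 - 1/2)/(18+-(-sqrt(37)/2 - 1/2)) = sqrt(37).
= 6.08276253… (decimal).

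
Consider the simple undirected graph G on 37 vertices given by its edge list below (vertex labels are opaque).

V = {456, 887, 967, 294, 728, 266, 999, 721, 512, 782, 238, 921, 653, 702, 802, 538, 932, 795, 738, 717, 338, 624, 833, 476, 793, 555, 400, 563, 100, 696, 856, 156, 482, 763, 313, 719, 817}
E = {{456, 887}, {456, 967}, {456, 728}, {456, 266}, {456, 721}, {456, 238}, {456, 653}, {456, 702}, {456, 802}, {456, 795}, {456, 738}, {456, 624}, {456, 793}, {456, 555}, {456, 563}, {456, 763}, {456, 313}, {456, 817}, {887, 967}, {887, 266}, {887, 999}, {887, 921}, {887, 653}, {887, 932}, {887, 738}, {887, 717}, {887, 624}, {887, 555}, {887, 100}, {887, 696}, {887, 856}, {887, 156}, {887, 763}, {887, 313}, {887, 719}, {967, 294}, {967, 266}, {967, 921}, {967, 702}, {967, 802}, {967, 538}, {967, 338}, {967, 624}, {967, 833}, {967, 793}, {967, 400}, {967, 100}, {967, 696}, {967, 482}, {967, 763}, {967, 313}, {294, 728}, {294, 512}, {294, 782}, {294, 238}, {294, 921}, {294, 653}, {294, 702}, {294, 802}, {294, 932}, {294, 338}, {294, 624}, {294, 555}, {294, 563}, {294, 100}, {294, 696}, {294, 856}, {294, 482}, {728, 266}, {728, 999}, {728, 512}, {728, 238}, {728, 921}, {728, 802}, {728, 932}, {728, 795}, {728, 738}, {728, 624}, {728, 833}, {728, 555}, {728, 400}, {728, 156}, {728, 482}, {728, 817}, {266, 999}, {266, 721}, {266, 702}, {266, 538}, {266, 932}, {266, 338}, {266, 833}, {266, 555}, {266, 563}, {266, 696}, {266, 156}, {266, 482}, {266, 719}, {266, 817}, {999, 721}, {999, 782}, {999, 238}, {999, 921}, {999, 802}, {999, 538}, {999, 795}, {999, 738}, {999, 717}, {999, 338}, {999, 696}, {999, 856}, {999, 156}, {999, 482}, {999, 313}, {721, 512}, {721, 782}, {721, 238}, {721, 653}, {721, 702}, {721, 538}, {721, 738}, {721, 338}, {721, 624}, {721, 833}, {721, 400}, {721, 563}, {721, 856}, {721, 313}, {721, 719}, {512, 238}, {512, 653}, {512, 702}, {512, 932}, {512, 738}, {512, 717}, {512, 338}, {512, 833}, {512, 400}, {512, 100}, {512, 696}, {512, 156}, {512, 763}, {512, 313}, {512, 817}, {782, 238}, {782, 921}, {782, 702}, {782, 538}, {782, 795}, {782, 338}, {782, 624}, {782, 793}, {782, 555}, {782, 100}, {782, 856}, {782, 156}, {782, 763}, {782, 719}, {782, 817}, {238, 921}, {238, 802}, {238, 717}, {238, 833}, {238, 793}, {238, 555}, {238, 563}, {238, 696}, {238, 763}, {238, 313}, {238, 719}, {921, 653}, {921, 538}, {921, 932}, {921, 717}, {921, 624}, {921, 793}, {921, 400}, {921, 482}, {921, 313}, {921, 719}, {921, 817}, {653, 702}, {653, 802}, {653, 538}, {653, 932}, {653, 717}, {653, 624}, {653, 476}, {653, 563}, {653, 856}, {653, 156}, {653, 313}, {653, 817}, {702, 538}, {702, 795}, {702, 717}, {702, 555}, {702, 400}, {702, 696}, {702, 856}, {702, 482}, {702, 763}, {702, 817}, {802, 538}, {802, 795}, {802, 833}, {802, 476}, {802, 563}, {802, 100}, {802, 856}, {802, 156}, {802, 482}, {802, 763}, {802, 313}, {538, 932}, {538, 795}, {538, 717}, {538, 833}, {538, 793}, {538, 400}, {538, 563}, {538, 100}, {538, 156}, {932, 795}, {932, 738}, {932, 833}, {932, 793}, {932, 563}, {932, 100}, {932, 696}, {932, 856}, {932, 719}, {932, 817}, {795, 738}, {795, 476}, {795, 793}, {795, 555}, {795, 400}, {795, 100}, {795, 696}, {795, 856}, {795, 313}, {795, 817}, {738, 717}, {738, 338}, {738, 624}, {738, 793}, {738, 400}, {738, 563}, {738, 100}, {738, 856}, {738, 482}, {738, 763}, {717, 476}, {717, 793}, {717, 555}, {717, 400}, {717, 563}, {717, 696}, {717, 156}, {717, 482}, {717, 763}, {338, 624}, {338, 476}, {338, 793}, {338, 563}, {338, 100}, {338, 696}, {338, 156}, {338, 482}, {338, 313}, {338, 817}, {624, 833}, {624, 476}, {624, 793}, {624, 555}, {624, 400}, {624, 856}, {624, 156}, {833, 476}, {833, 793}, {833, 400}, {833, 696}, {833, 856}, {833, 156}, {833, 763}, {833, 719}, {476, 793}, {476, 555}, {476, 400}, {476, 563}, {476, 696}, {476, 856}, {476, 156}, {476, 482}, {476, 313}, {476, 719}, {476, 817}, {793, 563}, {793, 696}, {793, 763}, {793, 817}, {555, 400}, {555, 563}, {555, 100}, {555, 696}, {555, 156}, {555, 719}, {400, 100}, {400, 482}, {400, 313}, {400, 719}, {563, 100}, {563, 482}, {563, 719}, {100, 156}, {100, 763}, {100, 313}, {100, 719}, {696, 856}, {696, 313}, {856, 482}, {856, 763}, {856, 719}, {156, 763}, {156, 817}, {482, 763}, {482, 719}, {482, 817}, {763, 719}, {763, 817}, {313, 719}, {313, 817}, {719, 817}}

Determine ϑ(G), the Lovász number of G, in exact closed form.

sqrt(37)

Vertex 238 has 18 neighbors: 456, 294, 728, 999, 721, 512, 782, 921, 802, 717, 833, 793, 555, 563, 696, 763, 313, 719.
deg(763) = 18; N(763) = {456, 887, 967, 512, 782, 238, 702, 802, 738, 717, 833, 793, 100, 856, 156, 482, 719, 817}.
N(400) = {967, 728, 721, 512, 921, 702, 538, 795, 738, 717, 624, 833, 476, 555, 100, 482, 313, 719}, |N(400)| = 18.
Vertex 719 has 18 neighbors: 887, 266, 721, 782, 238, 921, 932, 833, 476, 555, 400, 563, 100, 856, 482, 763, 313, 817.
deg(v) = 18 for all v (|V|=37); strongly regular (37,18,8,9).
The 3 distinct eigenvalues: [18.0, 2.541381, -3.541381].
Lovász: ϑ = −37(-sqrt(37)/2 - 1/2)/(18+-(-sqrt(37)/2 - 1/2)) = sqrt(37).
= 6.082762530… (decimal).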